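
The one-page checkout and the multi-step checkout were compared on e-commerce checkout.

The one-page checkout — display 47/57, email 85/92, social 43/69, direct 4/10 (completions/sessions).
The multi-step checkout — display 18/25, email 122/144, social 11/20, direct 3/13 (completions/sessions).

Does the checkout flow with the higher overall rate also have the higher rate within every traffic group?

Display: the one-page checkout 47/57 = 82.5%, the multi-step checkout 18/25 = 72.0% → the one-page checkout
Email: the one-page checkout 85/92 = 92.4%, the multi-step checkout 122/144 = 84.7% → the one-page checkout
Social: the one-page checkout 43/69 = 62.3%, the multi-step checkout 11/20 = 55.0% → the one-page checkout
Direct: the one-page checkout 4/10 = 40.0%, the multi-step checkout 3/13 = 23.1% → the one-page checkout
Overall: the one-page checkout 179/228 = 78.5%, the multi-step checkout 154/202 = 76.2% → the one-page checkout
The one-page checkout wins overall and in every traffic group — no reversal.

Yes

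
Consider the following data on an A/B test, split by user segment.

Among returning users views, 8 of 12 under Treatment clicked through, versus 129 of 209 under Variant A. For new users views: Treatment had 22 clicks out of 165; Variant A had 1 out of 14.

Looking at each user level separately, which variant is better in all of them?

Treatment

Returning users: Treatment 8/12 = 66.7%, Variant A 129/209 = 61.7% → Treatment
New users: Treatment 22/165 = 13.3%, Variant A 1/14 = 7.1% → Treatment
Treatment has the higher rate in both groups.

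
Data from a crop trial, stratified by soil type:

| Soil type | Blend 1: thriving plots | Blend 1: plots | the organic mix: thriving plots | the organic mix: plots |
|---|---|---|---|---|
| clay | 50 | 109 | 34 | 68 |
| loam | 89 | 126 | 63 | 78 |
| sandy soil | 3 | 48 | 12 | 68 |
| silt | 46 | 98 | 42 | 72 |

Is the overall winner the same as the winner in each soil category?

Yes

Clay: Blend 1 50/109 = 45.9%, the organic mix 34/68 = 50.0% → the organic mix
Loam: Blend 1 89/126 = 70.6%, the organic mix 63/78 = 80.8% → the organic mix
Sandy soil: Blend 1 3/48 = 6.2%, the organic mix 12/68 = 17.6% → the organic mix
Silt: Blend 1 46/98 = 46.9%, the organic mix 42/72 = 58.3% → the organic mix
Overall: Blend 1 188/381 = 49.3%, the organic mix 151/286 = 52.8% → the organic mix
The organic mix wins overall and in every soil group — no reversal.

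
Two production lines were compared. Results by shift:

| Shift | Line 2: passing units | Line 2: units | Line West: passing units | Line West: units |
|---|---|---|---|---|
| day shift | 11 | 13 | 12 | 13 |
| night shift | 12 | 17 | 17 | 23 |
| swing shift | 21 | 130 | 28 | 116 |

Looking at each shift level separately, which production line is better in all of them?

Line West

Day shift: Line 2 11/13 = 84.6%, Line West 12/13 = 92.3% → Line West
Night shift: Line 2 12/17 = 70.6%, Line West 17/23 = 73.9% → Line West
Swing shift: Line 2 21/130 = 16.2%, Line West 28/116 = 24.1% → Line West
Line West has the higher rate in all 3 groups.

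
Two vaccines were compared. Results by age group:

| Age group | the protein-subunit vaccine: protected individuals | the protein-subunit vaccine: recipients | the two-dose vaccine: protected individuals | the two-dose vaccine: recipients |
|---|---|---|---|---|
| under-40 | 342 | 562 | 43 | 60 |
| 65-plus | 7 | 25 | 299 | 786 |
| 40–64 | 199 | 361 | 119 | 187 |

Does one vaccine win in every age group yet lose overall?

Yes

Under-40: the protein-subunit vaccine 342/562 = 60.9%, the two-dose vaccine 43/60 = 71.7% → the two-dose vaccine
65-plus: the protein-subunit vaccine 7/25 = 28.0%, the two-dose vaccine 299/786 = 38.0% → the two-dose vaccine
40–64: the protein-subunit vaccine 199/361 = 55.1%, the two-dose vaccine 119/187 = 63.6% → the two-dose vaccine
Overall: the protein-subunit vaccine 548/948 = 57.8%, the two-dose vaccine 461/1033 = 44.6% → the protein-subunit vaccine
The two-dose vaccine wins each age group but the protein-subunit vaccine wins overall — the comparison reverses. The two-dose vaccine's recipients skew toward 65-plus, which has a lower base rate.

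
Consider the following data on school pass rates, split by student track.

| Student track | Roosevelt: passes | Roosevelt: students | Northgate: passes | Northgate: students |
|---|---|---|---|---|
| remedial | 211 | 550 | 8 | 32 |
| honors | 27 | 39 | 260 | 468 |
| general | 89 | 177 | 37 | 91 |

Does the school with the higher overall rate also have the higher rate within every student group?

Remedial: Roosevelt 211/550 = 38.4%, Northgate 8/32 = 25.0% → Roosevelt
Honors: Roosevelt 27/39 = 69.2%, Northgate 260/468 = 55.6% → Roosevelt
General: Roosevelt 89/177 = 50.3%, Northgate 37/91 = 40.7% → Roosevelt
Overall: Roosevelt 327/766 = 42.7%, Northgate 305/591 = 51.6% → Northgate
Roosevelt wins each student group but Northgate wins overall — the comparison reverses. Roosevelt's students skew toward remedial, which has a lower base rate.

No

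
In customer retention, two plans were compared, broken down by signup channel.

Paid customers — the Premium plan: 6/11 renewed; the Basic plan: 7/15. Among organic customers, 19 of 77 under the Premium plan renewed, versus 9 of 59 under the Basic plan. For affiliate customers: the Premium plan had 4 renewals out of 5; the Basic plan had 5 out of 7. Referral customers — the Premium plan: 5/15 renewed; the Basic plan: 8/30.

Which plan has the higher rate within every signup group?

the Premium plan

Paid: the Premium plan 6/11 = 54.5%, the Basic plan 7/15 = 46.7% → the Premium plan
Organic: the Premium plan 19/77 = 24.7%, the Basic plan 9/59 = 15.3% → the Premium plan
Affiliate: the Premium plan 4/5 = 80.0%, the Basic plan 5/7 = 71.4% → the Premium plan
Referral: the Premium plan 5/15 = 33.3%, the Basic plan 8/30 = 26.7% → the Premium plan
The Premium plan has the higher rate in all 4 groups.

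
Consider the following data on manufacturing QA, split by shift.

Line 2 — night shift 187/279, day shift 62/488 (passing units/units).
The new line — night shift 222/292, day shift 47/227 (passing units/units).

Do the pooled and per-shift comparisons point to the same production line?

Yes

Night shift: Line 2 187/279 = 67.0%, the new line 222/292 = 76.0% → the new line
Day shift: Line 2 62/488 = 12.7%, the new line 47/227 = 20.7% → the new line
Overall: Line 2 249/767 = 32.5%, the new line 269/519 = 51.8% → the new line
The new line wins overall and in every shift group — no reversal.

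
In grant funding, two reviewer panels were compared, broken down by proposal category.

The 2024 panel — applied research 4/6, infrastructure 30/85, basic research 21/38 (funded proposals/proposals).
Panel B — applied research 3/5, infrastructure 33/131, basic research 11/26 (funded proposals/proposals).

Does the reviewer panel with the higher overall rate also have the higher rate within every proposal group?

Yes

Applied research: the 2024 panel 4/6 = 66.7%, Panel B 3/5 = 60.0% → the 2024 panel
Infrastructure: the 2024 panel 30/85 = 35.3%, Panel B 33/131 = 25.2% → the 2024 panel
Basic research: the 2024 panel 21/38 = 55.3%, Panel B 11/26 = 42.3% → the 2024 panel
Overall: the 2024 panel 55/129 = 42.6%, Panel B 47/162 = 29.0% → the 2024 panel
The 2024 panel wins overall and in every proposal group — no reversal.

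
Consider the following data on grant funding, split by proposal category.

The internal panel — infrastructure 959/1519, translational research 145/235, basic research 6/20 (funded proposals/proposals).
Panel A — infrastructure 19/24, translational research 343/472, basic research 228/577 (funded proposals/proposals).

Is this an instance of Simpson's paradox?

Yes

Infrastructure: the internal panel 959/1519 = 63.1%, Panel A 19/24 = 79.2% → Panel A
Translational research: the internal panel 145/235 = 61.7%, Panel A 343/472 = 72.7% → Panel A
Basic research: the internal panel 6/20 = 30.0%, Panel A 228/577 = 39.5% → Panel A
Overall: the internal panel 1110/1774 = 62.6%, Panel A 590/1073 = 55.0% → the internal panel
Panel A wins each proposal group but the internal panel wins overall — the comparison reverses. Panel A's proposals skew toward basic research, which has a lower base rate.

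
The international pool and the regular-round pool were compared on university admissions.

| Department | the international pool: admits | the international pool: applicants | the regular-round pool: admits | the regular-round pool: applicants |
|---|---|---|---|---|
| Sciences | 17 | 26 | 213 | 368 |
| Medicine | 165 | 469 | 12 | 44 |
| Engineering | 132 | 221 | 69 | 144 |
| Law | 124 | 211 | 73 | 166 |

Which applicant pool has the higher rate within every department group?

Sciences: the international pool 17/26 = 65.4%, the regular-round pool 213/368 = 57.9% → the international pool
Medicine: the international pool 165/469 = 35.2%, the regular-round pool 12/44 = 27.3% → the international pool
Engineering: the international pool 132/221 = 59.7%, the regular-round pool 69/144 = 47.9% → the international pool
Law: the international pool 124/211 = 58.8%, the regular-round pool 73/166 = 44.0% → the international pool
The international pool has the higher rate in all 4 groups.

the international pool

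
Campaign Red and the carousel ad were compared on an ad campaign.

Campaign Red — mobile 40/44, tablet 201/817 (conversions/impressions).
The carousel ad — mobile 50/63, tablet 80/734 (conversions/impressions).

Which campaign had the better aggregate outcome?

Campaign Red

Mobile: Campaign Red 40/44 = 90.9%, the carousel ad 50/63 = 79.4% → Campaign Red
Tablet: Campaign Red 201/817 = 24.6%, the carousel ad 80/734 = 10.9% → Campaign Red
Overall: Campaign Red 241/861 = 28.0%, the carousel ad 130/797 = 16.3% → Campaign Red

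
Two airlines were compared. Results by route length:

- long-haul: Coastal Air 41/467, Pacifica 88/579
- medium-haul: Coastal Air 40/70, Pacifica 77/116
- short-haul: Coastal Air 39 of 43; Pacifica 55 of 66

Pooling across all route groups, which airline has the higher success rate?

Long-haul: Coastal Air 41/467 = 8.8%, Pacifica 88/579 = 15.2% → Pacifica
Medium-haul: Coastal Air 40/70 = 57.1%, Pacifica 77/116 = 66.4% → Pacifica
Short-haul: Coastal Air 39/43 = 90.7%, Pacifica 55/66 = 83.3% → Coastal Air
Overall: Coastal Air 120/580 = 20.7%, Pacifica 220/761 = 28.9% → Pacifica
(Neither sweeps every route group, but Pacifica has the higher pooled rate.)

Pacifica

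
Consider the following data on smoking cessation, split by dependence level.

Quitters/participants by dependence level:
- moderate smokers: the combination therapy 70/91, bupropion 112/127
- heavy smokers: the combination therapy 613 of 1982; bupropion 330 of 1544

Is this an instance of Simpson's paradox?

Moderate smokers: the combination therapy 70/91 = 76.9%, bupropion 112/127 = 88.2% → bupropion
Heavy smokers: the combination therapy 613/1982 = 30.9%, bupropion 330/1544 = 21.4% → the combination therapy
Overall: the combination therapy 683/2073 = 32.9%, bupropion 442/1671 = 26.5% → the combination therapy
Neither sweeps: the combination therapy wins 1 of 2 groups, bupropion wins 1. The combination therapy wins overall but not every group — no Simpson reversal.

No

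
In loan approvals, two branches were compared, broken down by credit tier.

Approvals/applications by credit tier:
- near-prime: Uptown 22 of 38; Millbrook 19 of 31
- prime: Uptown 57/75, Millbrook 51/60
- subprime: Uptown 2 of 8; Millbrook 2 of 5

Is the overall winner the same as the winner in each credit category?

Near-prime: Uptown 22/38 = 57.9%, Millbrook 19/31 = 61.3% → Millbrook
Prime: Uptown 57/75 = 76.0%, Millbrook 51/60 = 85.0% → Millbrook
Subprime: Uptown 2/8 = 25.0%, Millbrook 2/5 = 40.0% → Millbrook
Overall: Uptown 81/121 = 66.9%, Millbrook 72/96 = 75.0% → Millbrook
Millbrook wins overall and in every credit group — no reversal.

Yes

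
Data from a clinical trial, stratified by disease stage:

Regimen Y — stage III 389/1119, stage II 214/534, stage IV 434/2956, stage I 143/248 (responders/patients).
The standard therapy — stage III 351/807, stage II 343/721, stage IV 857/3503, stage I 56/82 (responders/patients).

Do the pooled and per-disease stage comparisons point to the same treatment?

Yes

Stage III: Regimen Y 389/1119 = 34.8%, the standard therapy 351/807 = 43.5% → the standard therapy
Stage II: Regimen Y 214/534 = 40.1%, the standard therapy 343/721 = 47.6% → the standard therapy
Stage IV: Regimen Y 434/2956 = 14.7%, the standard therapy 857/3503 = 24.5% → the standard therapy
Stage I: Regimen Y 143/248 = 57.7%, the standard therapy 56/82 = 68.3% → the standard therapy
Overall: Regimen Y 1180/4857 = 24.3%, the standard therapy 1607/5113 = 31.4% → the standard therapy
The standard therapy wins overall and in every disease group — no reversal.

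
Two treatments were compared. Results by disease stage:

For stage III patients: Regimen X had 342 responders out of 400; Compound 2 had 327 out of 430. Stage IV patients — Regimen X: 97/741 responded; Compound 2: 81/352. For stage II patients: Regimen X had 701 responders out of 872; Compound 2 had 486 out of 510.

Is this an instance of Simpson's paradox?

Stage III: Regimen X 342/400 = 85.5%, Compound 2 327/430 = 76.0% → Regimen X
Stage IV: Regimen X 97/741 = 13.1%, Compound 2 81/352 = 23.0% → Compound 2
Stage II: Regimen X 701/872 = 80.4%, Compound 2 486/510 = 95.3% → Compound 2
Overall: Regimen X 1140/2013 = 56.6%, Compound 2 894/1292 = 69.2% → Compound 2
Neither sweeps: Regimen X wins 1 of 3 groups, Compound 2 wins 2. Compound 2 wins overall but not every group — no Simpson reversal.

No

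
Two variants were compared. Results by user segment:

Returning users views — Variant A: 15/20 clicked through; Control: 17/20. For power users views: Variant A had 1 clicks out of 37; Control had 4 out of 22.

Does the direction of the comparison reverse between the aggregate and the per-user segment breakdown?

No

Returning users: Variant A 15/20 = 75.0%, Control 17/20 = 85.0% → Control
Power users: Variant A 1/37 = 2.7%, Control 4/22 = 18.2% → Control
Overall: Variant A 16/57 = 28.1%, Control 21/42 = 50.0% → Control
Control wins overall and in every user group — no reversal.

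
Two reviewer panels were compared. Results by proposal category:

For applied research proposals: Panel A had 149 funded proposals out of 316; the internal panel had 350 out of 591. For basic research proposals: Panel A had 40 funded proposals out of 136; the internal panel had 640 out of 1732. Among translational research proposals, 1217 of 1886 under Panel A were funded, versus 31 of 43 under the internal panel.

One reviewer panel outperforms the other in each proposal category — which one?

Applied research: Panel A 149/316 = 47.2%, the internal panel 350/591 = 59.2% → the internal panel
Basic research: Panel A 40/136 = 29.4%, the internal panel 640/1732 = 37.0% → the internal panel
Translational research: Panel A 1217/1886 = 64.5%, the internal panel 31/43 = 72.1% → the internal panel
The internal panel has the higher rate in all 3 groups.

the internal panel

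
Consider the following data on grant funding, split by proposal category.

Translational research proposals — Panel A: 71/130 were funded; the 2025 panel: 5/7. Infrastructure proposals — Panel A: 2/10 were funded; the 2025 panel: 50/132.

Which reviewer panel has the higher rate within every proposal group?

the 2025 panel

Translational research: Panel A 71/130 = 54.6%, the 2025 panel 5/7 = 71.4% → the 2025 panel
Infrastructure: Panel A 2/10 = 20.0%, the 2025 panel 50/132 = 37.9% → the 2025 panel
The 2025 panel has the higher rate in both groups.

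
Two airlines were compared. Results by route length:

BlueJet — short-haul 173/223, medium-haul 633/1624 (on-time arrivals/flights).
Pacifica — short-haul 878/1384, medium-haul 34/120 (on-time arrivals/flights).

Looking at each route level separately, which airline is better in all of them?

BlueJet

Short-haul: BlueJet 173/223 = 77.6%, Pacifica 878/1384 = 63.4% → BlueJet
Medium-haul: BlueJet 633/1624 = 39.0%, Pacifica 34/120 = 28.3% → BlueJet
BlueJet has the higher rate in both groups.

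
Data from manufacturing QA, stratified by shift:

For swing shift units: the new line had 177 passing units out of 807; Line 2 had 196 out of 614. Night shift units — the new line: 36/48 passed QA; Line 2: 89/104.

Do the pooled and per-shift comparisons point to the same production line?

Yes

Swing shift: the new line 177/807 = 21.9%, Line 2 196/614 = 31.9% → Line 2
Night shift: the new line 36/48 = 75.0%, Line 2 89/104 = 85.6% → Line 2
Overall: the new line 213/855 = 24.9%, Line 2 285/718 = 39.7% → Line 2
Line 2 wins overall and in every shift group — no reversal.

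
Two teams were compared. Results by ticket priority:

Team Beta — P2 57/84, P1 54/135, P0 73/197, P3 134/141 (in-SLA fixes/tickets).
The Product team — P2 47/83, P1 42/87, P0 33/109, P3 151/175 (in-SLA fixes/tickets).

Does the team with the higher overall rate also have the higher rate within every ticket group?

P2: Team Beta 57/84 = 67.9%, the Product team 47/83 = 56.6% → Team Beta
P1: Team Beta 54/135 = 40.0%, the Product team 42/87 = 48.3% → the Product team
P0: Team Beta 73/197 = 37.1%, the Product team 33/109 = 30.3% → Team Beta
P3: Team Beta 134/141 = 95.0%, the Product team 151/175 = 86.3% → Team Beta
Overall: Team Beta 318/557 = 57.1%, the Product team 273/454 = 60.1% → the Product team
Neither sweeps: Team Beta wins 3 of 4 groups, the Product team wins 1. The Product team wins overall but not every group — no Simpson reversal.

No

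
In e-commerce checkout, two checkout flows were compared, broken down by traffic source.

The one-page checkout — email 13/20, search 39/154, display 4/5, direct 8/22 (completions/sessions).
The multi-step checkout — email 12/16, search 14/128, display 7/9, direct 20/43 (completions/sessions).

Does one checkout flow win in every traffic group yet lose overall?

Email: the one-page checkout 13/20 = 65.0%, the multi-step checkout 12/16 = 75.0% → the multi-step checkout
Search: the one-page checkout 39/154 = 25.3%, the multi-step checkout 14/128 = 10.9% → the one-page checkout
Display: the one-page checkout 4/5 = 80.0%, the multi-step checkout 7/9 = 77.8% → the one-page checkout
Direct: the one-page checkout 8/22 = 36.4%, the multi-step checkout 20/43 = 46.5% → the multi-step checkout
Overall: the one-page checkout 64/201 = 31.8%, the multi-step checkout 53/196 = 27.0% → the one-page checkout
Neither sweeps: the one-page checkout wins 2 of 4 groups, the multi-step checkout wins 2. The one-page checkout wins overall but not every group — no Simpson reversal.

No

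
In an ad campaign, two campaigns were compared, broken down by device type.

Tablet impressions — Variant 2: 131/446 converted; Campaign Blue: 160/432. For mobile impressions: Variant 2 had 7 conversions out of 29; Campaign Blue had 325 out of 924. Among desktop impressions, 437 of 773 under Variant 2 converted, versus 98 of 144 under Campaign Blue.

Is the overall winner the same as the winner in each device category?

Tablet: Variant 2 131/446 = 29.4%, Campaign Blue 160/432 = 37.0% → Campaign Blue
Mobile: Variant 2 7/29 = 24.1%, Campaign Blue 325/924 = 35.2% → Campaign Blue
Desktop: Variant 2 437/773 = 56.5%, Campaign Blue 98/144 = 68.1% → Campaign Blue
Overall: Variant 2 575/1248 = 46.1%, Campaign Blue 583/1500 = 38.9% → Variant 2
Campaign Blue wins each device group but Variant 2 wins overall — the comparison reverses. Campaign Blue's impressions skew toward mobile, which has a lower base rate.

No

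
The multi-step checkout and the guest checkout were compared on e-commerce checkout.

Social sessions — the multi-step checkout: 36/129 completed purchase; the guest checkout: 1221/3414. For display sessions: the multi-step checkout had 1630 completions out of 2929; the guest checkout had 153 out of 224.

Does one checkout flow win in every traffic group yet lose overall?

Yes

Social: the multi-step checkout 36/129 = 27.9%, the guest checkout 1221/3414 = 35.8% → the guest checkout
Display: the multi-step checkout 1630/2929 = 55.7%, the guest checkout 153/224 = 68.3% → the guest checkout
Overall: the multi-step checkout 1666/3058 = 54.5%, the guest checkout 1374/3638 = 37.8% → the multi-step checkout
The guest checkout wins each traffic group but the multi-step checkout wins overall — the comparison reverses. The guest checkout's sessions skew toward social, which has a lower base rate.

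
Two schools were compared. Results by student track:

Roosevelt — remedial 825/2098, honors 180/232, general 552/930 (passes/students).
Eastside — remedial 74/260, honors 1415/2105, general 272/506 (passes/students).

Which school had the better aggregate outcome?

Eastside

Remedial: Roosevelt 825/2098 = 39.3%, Eastside 74/260 = 28.5% → Roosevelt
Honors: Roosevelt 180/232 = 77.6%, Eastside 1415/2105 = 67.2% → Roosevelt
General: Roosevelt 552/930 = 59.4%, Eastside 272/506 = 53.8% → Roosevelt
Overall: Roosevelt 1557/3260 = 47.8%, Eastside 1761/2871 = 61.3% → Eastside
(Roosevelt wins every student group but Eastside wins overall — Roosevelt's students skew toward the low-rate remedial group.)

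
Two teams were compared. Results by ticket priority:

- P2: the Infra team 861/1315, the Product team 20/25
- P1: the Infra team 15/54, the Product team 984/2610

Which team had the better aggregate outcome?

the Infra team

P2: the Infra team 861/1315 = 65.5%, the Product team 20/25 = 80.0% → the Product team
P1: the Infra team 15/54 = 27.8%, the Product team 984/2610 = 37.7% → the Product team
Overall: the Infra team 876/1369 = 64.0%, the Product team 1004/2635 = 38.1% → the Infra team
(The Product team wins every ticket group but the Infra team wins overall — the Product team's tickets skew toward the low-rate P1 group.)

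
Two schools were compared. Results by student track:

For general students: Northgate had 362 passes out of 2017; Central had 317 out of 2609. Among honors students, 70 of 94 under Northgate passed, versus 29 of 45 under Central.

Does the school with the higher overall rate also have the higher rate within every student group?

General: Northgate 362/2017 = 17.9%, Central 317/2609 = 12.2% → Northgate
Honors: Northgate 70/94 = 74.5%, Central 29/45 = 64.4% → Northgate
Overall: Northgate 432/2111 = 20.5%, Central 346/2654 = 13.0% → Northgate
Northgate wins overall and in every student group — no reversal.

Yes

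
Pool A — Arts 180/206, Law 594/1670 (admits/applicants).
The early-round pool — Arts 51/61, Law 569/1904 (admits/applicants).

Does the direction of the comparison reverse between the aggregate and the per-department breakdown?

Arts: Pool A 180/206 = 87.4%, the early-round pool 51/61 = 83.6% → Pool A
Law: Pool A 594/1670 = 35.6%, the early-round pool 569/1904 = 29.9% → Pool A
Overall: Pool A 774/1876 = 41.3%, the early-round pool 620/1965 = 31.6% → Pool A
Pool A wins overall and in every department group — no reversal.

No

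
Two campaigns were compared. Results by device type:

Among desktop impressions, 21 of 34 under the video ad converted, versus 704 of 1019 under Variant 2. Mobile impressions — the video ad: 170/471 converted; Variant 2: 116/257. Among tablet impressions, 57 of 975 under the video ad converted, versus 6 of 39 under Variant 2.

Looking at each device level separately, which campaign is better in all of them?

Desktop: the video ad 21/34 = 61.8%, Variant 2 704/1019 = 69.1% → Variant 2
Mobile: the video ad 170/471 = 36.1%, Variant 2 116/257 = 45.1% → Variant 2
Tablet: the video ad 57/975 = 5.8%, Variant 2 6/39 = 15.4% → Variant 2
Variant 2 has the higher rate in all 3 groups.

Variant 2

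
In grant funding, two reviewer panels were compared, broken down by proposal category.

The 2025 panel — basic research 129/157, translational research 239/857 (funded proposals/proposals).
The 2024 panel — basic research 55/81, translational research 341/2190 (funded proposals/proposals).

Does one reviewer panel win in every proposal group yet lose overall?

Basic research: the 2025 panel 129/157 = 82.2%, the 2024 panel 55/81 = 67.9% → the 2025 panel
Translational research: the 2025 panel 239/857 = 27.9%, the 2024 panel 341/2190 = 15.6% → the 2025 panel
Overall: the 2025 panel 368/1014 = 36.3%, the 2024 panel 396/2271 = 17.4% → the 2025 panel
The 2025 panel wins overall and in every proposal group — no reversal.

No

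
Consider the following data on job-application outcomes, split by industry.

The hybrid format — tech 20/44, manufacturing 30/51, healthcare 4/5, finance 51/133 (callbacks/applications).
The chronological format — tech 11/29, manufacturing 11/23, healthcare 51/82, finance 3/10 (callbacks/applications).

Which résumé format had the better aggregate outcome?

the chronological format

Tech: the hybrid format 20/44 = 45.5%, the chronological format 11/29 = 37.9% → the hybrid format
Manufacturing: the hybrid format 30/51 = 58.8%, the chronological format 11/23 = 47.8% → the hybrid format
Healthcare: the hybrid format 4/5 = 80.0%, the chronological format 51/82 = 62.2% → the hybrid format
Finance: the hybrid format 51/133 = 38.3%, the chronological format 3/10 = 30.0% → the hybrid format
Overall: the hybrid format 105/233 = 45.1%, the chronological format 76/144 = 52.8% → the chronological format
(The hybrid format wins every industry group but the chronological format wins overall — the hybrid format's applications skew toward the low-rate finance group.)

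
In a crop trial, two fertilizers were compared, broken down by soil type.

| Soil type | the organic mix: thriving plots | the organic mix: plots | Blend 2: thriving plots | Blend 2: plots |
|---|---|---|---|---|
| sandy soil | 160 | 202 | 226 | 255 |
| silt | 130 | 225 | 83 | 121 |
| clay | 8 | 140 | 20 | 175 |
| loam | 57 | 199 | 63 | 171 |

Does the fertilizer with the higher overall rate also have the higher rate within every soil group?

Yes

Sandy soil: the organic mix 160/202 = 79.2%, Blend 2 226/255 = 88.6% → Blend 2
Silt: the organic mix 130/225 = 57.8%, Blend 2 83/121 = 68.6% → Blend 2
Clay: the organic mix 8/140 = 5.7%, Blend 2 20/175 = 11.4% → Blend 2
Loam: the organic mix 57/199 = 28.6%, Blend 2 63/171 = 36.8% → Blend 2
Overall: the organic mix 355/766 = 46.3%, Blend 2 392/722 = 54.3% → Blend 2
Blend 2 wins overall and in every soil group — no reversal.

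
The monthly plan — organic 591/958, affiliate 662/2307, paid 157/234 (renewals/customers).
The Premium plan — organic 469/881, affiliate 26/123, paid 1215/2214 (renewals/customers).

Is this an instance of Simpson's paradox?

Yes

Organic: the monthly plan 591/958 = 61.7%, the Premium plan 469/881 = 53.2% → the monthly plan
Affiliate: the monthly plan 662/2307 = 28.7%, the Premium plan 26/123 = 21.1% → the monthly plan
Paid: the monthly plan 157/234 = 67.1%, the Premium plan 1215/2214 = 54.9% → the monthly plan
Overall: the monthly plan 1410/3499 = 40.3%, the Premium plan 1710/3218 = 53.1% → the Premium plan
The monthly plan wins each signup group but the Premium plan wins overall — the comparison reverses. The monthly plan's customers skew toward affiliate, which has a lower base rate.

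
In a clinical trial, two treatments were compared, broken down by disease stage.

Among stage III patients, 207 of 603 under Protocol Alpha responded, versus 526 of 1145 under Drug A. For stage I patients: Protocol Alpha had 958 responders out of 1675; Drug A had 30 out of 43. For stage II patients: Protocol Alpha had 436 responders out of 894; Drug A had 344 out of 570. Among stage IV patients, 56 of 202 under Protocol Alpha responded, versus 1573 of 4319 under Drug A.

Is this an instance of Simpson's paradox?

Stage III: Protocol Alpha 207/603 = 34.3%, Drug A 526/1145 = 45.9% → Drug A
Stage I: Protocol Alpha 958/1675 = 57.2%, Drug A 30/43 = 69.8% → Drug A
Stage II: Protocol Alpha 436/894 = 48.8%, Drug A 344/570 = 60.4% → Drug A
Stage IV: Protocol Alpha 56/202 = 27.7%, Drug A 1573/4319 = 36.4% → Drug A
Overall: Protocol Alpha 1657/3374 = 49.1%, Drug A 2473/6077 = 40.7% → Protocol Alpha
Drug A wins each disease group but Protocol Alpha wins overall — the comparison reverses. Drug A's patients skew toward stage IV, which has a lower base rate.

Yes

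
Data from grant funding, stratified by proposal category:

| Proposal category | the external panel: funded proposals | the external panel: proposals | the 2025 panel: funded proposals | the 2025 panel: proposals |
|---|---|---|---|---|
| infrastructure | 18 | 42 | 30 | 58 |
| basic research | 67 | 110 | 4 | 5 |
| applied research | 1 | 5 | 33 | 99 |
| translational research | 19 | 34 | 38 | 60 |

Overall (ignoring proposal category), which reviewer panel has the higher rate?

Infrastructure: the external panel 18/42 = 42.9%, the 2025 panel 30/58 = 51.7% → the 2025 panel
Basic research: the external panel 67/110 = 60.9%, the 2025 panel 4/5 = 80.0% → the 2025 panel
Applied research: the external panel 1/5 = 20.0%, the 2025 panel 33/99 = 33.3% → the 2025 panel
Translational research: the external panel 19/34 = 55.9%, the 2025 panel 38/60 = 63.3% → the 2025 panel
Overall: the external panel 105/191 = 55.0%, the 2025 panel 105/222 = 47.3% → the external panel
(The 2025 panel wins every proposal group but the external panel wins overall — the 2025 panel's proposals skew toward the low-rate applied research group.)

the external panel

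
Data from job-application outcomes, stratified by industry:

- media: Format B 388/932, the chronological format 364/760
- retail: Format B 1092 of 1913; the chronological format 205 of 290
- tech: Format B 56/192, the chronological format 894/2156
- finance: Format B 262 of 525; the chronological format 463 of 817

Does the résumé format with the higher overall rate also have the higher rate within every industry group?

Media: Format B 388/932 = 41.6%, the chronological format 364/760 = 47.9% → the chronological format
Retail: Format B 1092/1913 = 57.1%, the chronological format 205/290 = 70.7% → the chronological format
Tech: Format B 56/192 = 29.2%, the chronological format 894/2156 = 41.5% → the chronological format
Finance: Format B 262/525 = 49.9%, the chronological format 463/817 = 56.7% → the chronological format
Overall: Format B 1798/3562 = 50.5%, the chronological format 1926/4023 = 47.9% → Format B
The chronological format wins each industry group but Format B wins overall — the comparison reverses. The chronological format's applications skew toward tech, which has a lower base rate.

No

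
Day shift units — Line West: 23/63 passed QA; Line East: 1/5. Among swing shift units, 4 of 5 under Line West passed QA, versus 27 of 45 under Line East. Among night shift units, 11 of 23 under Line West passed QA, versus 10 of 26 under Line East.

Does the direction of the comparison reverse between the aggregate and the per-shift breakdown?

Yes

Day shift: Line West 23/63 = 36.5%, Line East 1/5 = 20.0% → Line West
Swing shift: Line West 4/5 = 80.0%, Line East 27/45 = 60.0% → Line West
Night shift: Line West 11/23 = 47.8%, Line East 10/26 = 38.5% → Line West
Overall: Line West 38/91 = 41.8%, Line East 38/76 = 50.0% → Line East
Line West wins each shift group but Line East wins overall — the comparison reverses. Line West's units skew toward day shift, which has a lower base rate.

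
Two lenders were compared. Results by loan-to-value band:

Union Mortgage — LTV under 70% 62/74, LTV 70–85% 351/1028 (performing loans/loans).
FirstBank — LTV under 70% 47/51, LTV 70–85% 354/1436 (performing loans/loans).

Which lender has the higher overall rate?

Union Mortgage

LTV under 70%: Union Mortgage 62/74 = 83.8%, FirstBank 47/51 = 92.2% → FirstBank
LTV 70–85%: Union Mortgage 351/1028 = 34.1%, FirstBank 354/1436 = 24.7% → Union Mortgage
Overall: Union Mortgage 413/1102 = 37.5%, FirstBank 401/1487 = 27.0% → Union Mortgage
(Neither sweeps every loan-to-value group, but Union Mortgage has the higher pooled rate.)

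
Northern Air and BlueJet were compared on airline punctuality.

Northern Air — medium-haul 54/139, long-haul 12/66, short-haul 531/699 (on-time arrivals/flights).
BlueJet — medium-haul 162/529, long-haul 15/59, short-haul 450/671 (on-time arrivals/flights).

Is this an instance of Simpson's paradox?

Medium-haul: Northern Air 54/139 = 38.8%, BlueJet 162/529 = 30.6% → Northern Air
Long-haul: Northern Air 12/66 = 18.2%, BlueJet 15/59 = 25.4% → BlueJet
Short-haul: Northern Air 531/699 = 76.0%, BlueJet 450/671 = 67.1% → Northern Air
Overall: Northern Air 597/904 = 66.0%, BlueJet 627/1259 = 49.8% → Northern Air
Neither sweeps: Northern Air wins 2 of 3 groups, BlueJet wins 1. Northern Air wins overall but not every group — no Simpson reversal.

No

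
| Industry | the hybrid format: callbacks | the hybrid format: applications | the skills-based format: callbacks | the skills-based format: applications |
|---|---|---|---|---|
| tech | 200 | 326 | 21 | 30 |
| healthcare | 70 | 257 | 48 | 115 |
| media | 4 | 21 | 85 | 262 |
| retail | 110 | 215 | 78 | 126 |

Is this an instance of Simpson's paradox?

Tech: the hybrid format 200/326 = 61.3%, the skills-based format 21/30 = 70.0% → the skills-based format
Healthcare: the hybrid format 70/257 = 27.2%, the skills-based format 48/115 = 41.7% → the skills-based format
Media: the hybrid format 4/21 = 19.0%, the skills-based format 85/262 = 32.4% → the skills-based format
Retail: the hybrid format 110/215 = 51.2%, the skills-based format 78/126 = 61.9% → the skills-based format
Overall: the hybrid format 384/819 = 46.9%, the skills-based format 232/533 = 43.5% → the hybrid format
The skills-based format wins each industry group but the hybrid format wins overall — the comparison reverses. The skills-based format's applications skew toward media, which has a lower base rate.

Yes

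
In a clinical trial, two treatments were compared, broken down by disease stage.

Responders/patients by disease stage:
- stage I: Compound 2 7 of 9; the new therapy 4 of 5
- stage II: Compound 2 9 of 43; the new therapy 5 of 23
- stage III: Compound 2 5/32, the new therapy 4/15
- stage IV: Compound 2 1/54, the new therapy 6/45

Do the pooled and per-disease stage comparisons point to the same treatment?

Stage I: Compound 2 7/9 = 77.8%, the new therapy 4/5 = 80.0% → the new therapy
Stage II: Compound 2 9/43 = 20.9%, the new therapy 5/23 = 21.7% → the new therapy
Stage III: Compound 2 5/32 = 15.6%, the new therapy 4/15 = 26.7% → the new therapy
Stage IV: Compound 2 1/54 = 1.9%, the new therapy 6/45 = 13.3% → the new therapy
Overall: Compound 2 22/138 = 15.9%, the new therapy 19/88 = 21.6% → the new therapy
The new therapy wins overall and in every disease group — no reversal.

Yes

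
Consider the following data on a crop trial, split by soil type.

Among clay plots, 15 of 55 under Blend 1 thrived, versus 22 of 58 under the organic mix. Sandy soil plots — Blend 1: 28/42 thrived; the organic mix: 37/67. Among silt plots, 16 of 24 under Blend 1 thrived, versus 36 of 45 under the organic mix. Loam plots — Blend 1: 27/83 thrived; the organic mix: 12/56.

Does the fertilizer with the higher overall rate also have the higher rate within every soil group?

Clay: Blend 1 15/55 = 27.3%, the organic mix 22/58 = 37.9% → the organic mix
Sandy soil: Blend 1 28/42 = 66.7%, the organic mix 37/67 = 55.2% → Blend 1
Silt: Blend 1 16/24 = 66.7%, the organic mix 36/45 = 80.0% → the organic mix
Loam: Blend 1 27/83 = 32.5%, the organic mix 12/56 = 21.4% → Blend 1
Overall: Blend 1 86/204 = 42.2%, the organic mix 107/226 = 47.3% → the organic mix
Neither sweeps: Blend 1 wins 2 of 4 groups, the organic mix wins 2. The organic mix wins overall but not every group — no Simpson reversal.

No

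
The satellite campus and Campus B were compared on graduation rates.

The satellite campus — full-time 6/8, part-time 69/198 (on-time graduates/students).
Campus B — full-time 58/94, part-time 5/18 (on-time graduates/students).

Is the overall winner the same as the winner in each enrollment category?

Full-time: the satellite campus 6/8 = 75.0%, Campus B 58/94 = 61.7% → the satellite campus
Part-time: the satellite campus 69/198 = 34.8%, Campus B 5/18 = 27.8% → the satellite campus
Overall: the satellite campus 75/206 = 36.4%, Campus B 63/112 = 56.2% → Campus B
The satellite campus wins each enrollment group but Campus B wins overall — the comparison reverses. The satellite campus's students skew toward part-time, which has a lower base rate.

No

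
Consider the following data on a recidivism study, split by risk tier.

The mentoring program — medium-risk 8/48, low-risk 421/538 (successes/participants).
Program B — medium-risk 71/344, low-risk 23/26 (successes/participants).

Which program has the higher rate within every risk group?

Program B

Medium-risk: the mentoring program 8/48 = 16.7%, Program B 71/344 = 20.6% → Program B
Low-risk: the mentoring program 421/538 = 78.3%, Program B 23/26 = 88.5% → Program B
Program B has the higher rate in both groups.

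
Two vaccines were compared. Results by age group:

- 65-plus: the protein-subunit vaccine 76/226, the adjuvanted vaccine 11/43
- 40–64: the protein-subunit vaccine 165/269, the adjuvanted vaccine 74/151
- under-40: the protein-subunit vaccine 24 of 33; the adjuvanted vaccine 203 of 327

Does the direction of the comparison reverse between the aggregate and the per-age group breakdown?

65-plus: the protein-subunit vaccine 76/226 = 33.6%, the adjuvanted vaccine 11/43 = 25.6% → the protein-subunit vaccine
40–64: the protein-subunit vaccine 165/269 = 61.3%, the adjuvanted vaccine 74/151 = 49.0% → the protein-subunit vaccine
Under-40: the protein-subunit vaccine 24/33 = 72.7%, the adjuvanted vaccine 203/327 = 62.1% → the protein-subunit vaccine
Overall: the protein-subunit vaccine 265/528 = 50.2%, the adjuvanted vaccine 288/521 = 55.3% → the adjuvanted vaccine
The protein-subunit vaccine wins each age group but the adjuvanted vaccine wins overall — the comparison reverses. The protein-subunit vaccine's recipients skew toward 65-plus, which has a lower base rate.

Yes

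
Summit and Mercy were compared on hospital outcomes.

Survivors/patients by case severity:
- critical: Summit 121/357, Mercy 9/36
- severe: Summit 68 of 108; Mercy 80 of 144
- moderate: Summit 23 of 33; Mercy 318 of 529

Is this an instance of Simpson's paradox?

Yes

Critical: Summit 121/357 = 33.9%, Mercy 9/36 = 25.0% → Summit
Severe: Summit 68/108 = 63.0%, Mercy 80/144 = 55.6% → Summit
Moderate: Summit 23/33 = 69.7%, Mercy 318/529 = 60.1% → Summit
Overall: Summit 212/498 = 42.6%, Mercy 407/709 = 57.4% → Mercy
Summit wins each case group but Mercy wins overall — the comparison reverses. Summit's patients skew toward critical, which has a lower base rate.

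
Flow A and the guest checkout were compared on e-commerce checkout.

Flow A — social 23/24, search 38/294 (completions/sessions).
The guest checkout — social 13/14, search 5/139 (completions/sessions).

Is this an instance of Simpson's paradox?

No

Social: Flow A 23/24 = 95.8%, the guest checkout 13/14 = 92.9% → Flow A
Search: Flow A 38/294 = 12.9%, the guest checkout 5/139 = 3.6% → Flow A
Overall: Flow A 61/318 = 19.2%, the guest checkout 18/153 = 11.8% → Flow A
Flow A wins overall and in every traffic group — no reversal.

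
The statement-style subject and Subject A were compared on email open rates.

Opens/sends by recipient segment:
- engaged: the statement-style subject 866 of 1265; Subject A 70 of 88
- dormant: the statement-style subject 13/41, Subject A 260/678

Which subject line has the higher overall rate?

the statement-style subject

Engaged: the statement-style subject 866/1265 = 68.5%, Subject A 70/88 = 79.5% → Subject A
Dormant: the statement-style subject 13/41 = 31.7%, Subject A 260/678 = 38.3% → Subject A
Overall: the statement-style subject 879/1306 = 67.3%, Subject A 330/766 = 43.1% → the statement-style subject
(Subject A wins every recipient group but the statement-style subject wins overall — Subject A's sends skew toward the low-rate dormant group.)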